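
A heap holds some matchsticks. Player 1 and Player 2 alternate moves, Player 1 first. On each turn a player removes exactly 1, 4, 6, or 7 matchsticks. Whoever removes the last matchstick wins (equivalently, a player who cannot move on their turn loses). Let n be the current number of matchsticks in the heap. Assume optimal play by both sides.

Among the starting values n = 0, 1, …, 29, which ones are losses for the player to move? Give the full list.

Work bottom-up. With no move the player to move loses. Otherwise the position is W if at least one move leads to an L position for the opponent, and L if every move leads to a W.
n=0: no move → L
n=1: reaches L-position 0 → W
n=2: only reaches 1(W), which is W → L
n=3: reaches L-position 2 → W
n=4: reaches L-position 0 → W
n=5: only reaches 4(W), 1(W), all W → L
n=6: reaches L-position 5 → W
n=7: reaches L-position 0 → W
n=8: reaches L-position 2 → W
n=9: reaches L-position 5 → W
n=10: only reaches 9(W), 6(W), 4(W), 3(W), all W → L
n=11: reaches L-position 10 → W
n=12: reaches L-position 5 → W
n=13: only reaches 12(W), 9(W), 7(W), 6(W), all W → L
n=14: reaches L-position 13 → W
n=15: only reaches 14(W), 11(W), 9(W), 8(W), all W → L
n=16: reaches L-position 15 → W
n=17: reaches L-position 13 → W
n=18: only reaches 17(W), 14(W), 12(W), 11(W), all W → L
n=19: reaches L-position 18 → W
n=20: reaches L-position 13 → W
n=21: reaches L-position 15 → W
n=22: reaches L-position 18 → W
n=23: only reaches 22(W), 19(W), 17(W), 16(W), all W → L
n=24: reaches L-position 23 → W
n=25: reaches L-position 18 → W
n=26: only reaches 25(W), 22(W), 20(W), 19(W), all W → L
n=27: reaches L-position 26 → W
n=28: only reaches 27(W), 24(W), 22(W), 21(W), all W → L
n=29: reaches L-position 28 → W
The losing starting values of n are exactly the entries labelled L in this table (10 of them).

0, 2, 5, 10, 13, 15, 18, 23, 26, 28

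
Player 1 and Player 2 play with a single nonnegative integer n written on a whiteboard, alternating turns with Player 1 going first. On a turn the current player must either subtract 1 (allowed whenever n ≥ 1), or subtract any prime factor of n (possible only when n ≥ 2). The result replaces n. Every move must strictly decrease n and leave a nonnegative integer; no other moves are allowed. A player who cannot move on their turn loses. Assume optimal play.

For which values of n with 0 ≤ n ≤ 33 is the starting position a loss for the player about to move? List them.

Label each position W (a win for the player to move) or L (a loss). A position with no legal move is L; any other position is W exactly when some move reaches an L, and L when every move reaches a W.
n=0: no move → L
n=1: can move to 0, which is L ⇒ W
n=2: can move to 0, which is L ⇒ W
n=3: can move to 0, which is L ⇒ W
n=4: moves to 2(W), 3(W); every one is W ⇒ L
n=5: can move to 0, which is L ⇒ W
n=6: can move to 4, which is L ⇒ W
n=7: can move to 0, which is L ⇒ W
n=8: moves to 6(W), 7(W); every one is W ⇒ L
n=9: can move to 8, which is L ⇒ W
n=10: can move to 8, which is L ⇒ W
n=11: can move to 0, which is L ⇒ W
n=12: moves to 9(W), 10(W), 11(W); every one is W ⇒ L
n=13: can move to 0, which is L ⇒ W
n=14: can move to 12, which is L ⇒ W
n=15: can move to 12, which is L ⇒ W
n=16: moves to 14(W), 15(W); every one is W ⇒ L
n=17: can move to 0, which is L ⇒ W
n=18: can move to 16, which is L ⇒ W
n=19: can move to 0, which is L ⇒ W
n=20: moves to 15(W), 18(W), 19(W); every one is W ⇒ L
n=21: can move to 20, which is L ⇒ W
n=22: can move to 20, which is L ⇒ W
n=23: can move to 0, which is L ⇒ W
n=24: moves to 21(W), 22(W), 23(W); every one is W ⇒ L
n=25: can move to 20, which is L ⇒ W
n=26: can move to 24, which is L ⇒ W
n=27: can move to 24, which is L ⇒ W
n=28: moves to 21(W), 26(W), 27(W); every one is W ⇒ L
n=29: can move to 0, which is L ⇒ W
n=30: can move to 28, which is L ⇒ W
n=31: can move to 0, which is L ⇒ W
n=32: moves to 30(W), 31(W); every one is W ⇒ L
n=33: can move to 32, which is L ⇒ W
The losing starting values of n are exactly the entries labelled L in this table (9 of them).

0, 4, 8, 12, 16, 20, 24, 28, 32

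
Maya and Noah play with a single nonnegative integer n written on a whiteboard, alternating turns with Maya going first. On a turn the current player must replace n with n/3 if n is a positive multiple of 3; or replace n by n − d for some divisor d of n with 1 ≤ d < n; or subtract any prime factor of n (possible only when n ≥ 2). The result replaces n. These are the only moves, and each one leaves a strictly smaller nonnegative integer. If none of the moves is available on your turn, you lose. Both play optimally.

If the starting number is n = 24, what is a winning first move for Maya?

Move to 20.

Positions with no move are L. A position that does have a move is losing for the player to move precisely when every available move leads to a winning position for the opponent. Fill in the labels:
n=0: no move → L
n=1: no move → L
n=2: W (go to 0, an L position)
n=3: W (go to 0, an L position)
n=4: L (options 2(W), 3(W) are all W)
n=5: W (go to 0, an L position)
n=6: W (go to 4, an L position)
n=7: W (go to 0, an L position)
n=8: W (go to 4, an L position)
n=9: L (options 3(W), 6(W), 8(W) are all W)
n=10: W (go to 9, an L position)
n=11: W (go to 0, an L position)
n=12: W (go to 4, an L position)
n=13: W (go to 0, an L position)
n=14: L (options 7(W), 12(W), 13(W) are all W)
n=15: W (go to 14, an L position)
n=16: W (go to 14, an L position)
n=17: W (go to 0, an L position)
n=18: W (go to 9, an L position)
n=19: W (go to 0, an L position)
n=20: L (options 10(W), 15(W), 16(W), 18(W), 19(W) are all W)
n=21: W (go to 14, an L position)
n=22: W (go to 20, an L position)
n=23: W (go to 0, an L position)
n=24: W (go to 20, an L position)
From 24, the L positions reachable in one move are: 20.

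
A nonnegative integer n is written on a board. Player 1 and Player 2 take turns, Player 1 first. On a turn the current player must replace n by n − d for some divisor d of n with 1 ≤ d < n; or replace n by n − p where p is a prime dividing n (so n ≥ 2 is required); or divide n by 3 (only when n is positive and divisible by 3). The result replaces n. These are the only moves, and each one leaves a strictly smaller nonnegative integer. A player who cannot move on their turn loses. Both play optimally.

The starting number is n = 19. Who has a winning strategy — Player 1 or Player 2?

Player 1 wins.

Use the standard recursion: the mover loses at a terminal position; elsewhere, the mover wins exactly when some move hands the opponent an L position.
n=0: no move → L
n=1: no move → L
n=2: can move to 0, which is L ⇒ W
n=3: can move to 0, which is L ⇒ W
n=4: moves to 2(W), 3(W); every one is W ⇒ L
n=5: can move to 0, which is L ⇒ W
n=6: can move to 4, which is L ⇒ W
n=7: can move to 0, which is L ⇒ W
n=8: can move to 4, which is L ⇒ W
n=9: moves to 3(W), 6(W), 8(W); every one is W ⇒ L
n=10: can move to 9, which is L ⇒ W
n=11: can move to 0, which is L ⇒ W
n=12: can move to 4, which is L ⇒ W
n=13: can move to 0, which is L ⇒ W
n=14: moves to 7(W), 12(W), 13(W); every one is W ⇒ L
n=15: can move to 14, which is L ⇒ W
n=16: can move to 14, which is L ⇒ W
n=17: can move to 0, which is L ⇒ W
n=18: can move to 9, which is L ⇒ W
n=19: can move to 0, which is L ⇒ W
From 19 Player 1 can move to 0, reaching an L position.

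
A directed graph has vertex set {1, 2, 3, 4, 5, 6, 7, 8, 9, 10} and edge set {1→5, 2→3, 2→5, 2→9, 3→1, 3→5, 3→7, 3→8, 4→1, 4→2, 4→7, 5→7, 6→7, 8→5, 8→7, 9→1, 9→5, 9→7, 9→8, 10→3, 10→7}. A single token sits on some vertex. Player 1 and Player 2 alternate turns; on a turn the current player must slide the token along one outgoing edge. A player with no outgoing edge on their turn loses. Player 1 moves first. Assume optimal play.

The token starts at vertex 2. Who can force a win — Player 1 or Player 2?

Work bottom-up. With no move the player to move loses. Otherwise the position is W if at least one move leads to an L position for the opponent, and L if every move leads to a W.
Every edge goes from a vertex to one that appears earlier in the order 7, 5, 8, 1, 3, 10, 9, 2, 4, 6, so processing vertices in that order labels each vertex after all of its successors.
7: no outgoing edge → L
5: W (go to 7, an L position)
8: W (go to 7, an L position)
1: L (sole option 5(W) is W)
3: W (go to 1, an L position)
10: W (go to 7, an L position)
9: W (go to 1, an L position)
2: L (options 9(W), 3(W), 5(W) are all W)
4: W (go to 2, an L position)
6: W (go to 7, an L position)
The starting position 2 is L: whatever Player 1 does, the opponent receives a W position.

Player 2 wins.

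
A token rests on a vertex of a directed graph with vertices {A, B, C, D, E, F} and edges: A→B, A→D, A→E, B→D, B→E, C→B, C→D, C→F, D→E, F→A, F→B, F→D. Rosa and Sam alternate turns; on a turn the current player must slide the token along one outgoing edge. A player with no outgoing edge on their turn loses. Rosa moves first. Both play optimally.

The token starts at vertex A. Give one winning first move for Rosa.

Move to E.

Classify positions by backward induction: terminal positions (no move available) are L. From any other position, the mover wins iff some move reaches an L.
Every edge goes from a vertex to one that appears earlier in the order E, D, B, A, F, C, so processing vertices in that order labels each vertex after all of its successors.
E: no outgoing edge → L
D: reaches L-position E → W
B: reaches L-position E → W
A: reaches L-position E → W
F: only reaches A(W), B(W), D(W), all W → L
C: reaches L-position F → W
From A, the L positions reachable in one move are: E.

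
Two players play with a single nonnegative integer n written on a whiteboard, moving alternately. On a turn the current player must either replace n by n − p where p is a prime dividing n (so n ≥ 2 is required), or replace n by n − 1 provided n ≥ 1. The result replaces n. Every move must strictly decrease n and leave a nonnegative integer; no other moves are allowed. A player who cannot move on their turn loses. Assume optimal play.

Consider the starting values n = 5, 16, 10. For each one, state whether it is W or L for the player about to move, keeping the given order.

5: W, 16: L, 10: W

Label each position W (a win for the player to move) or L (a loss). A position with no legal move is L; any other position is W exactly when some move reaches an L, and L when every move reaches a W.
n=0: no move → L
n=1: reaches L-position 0 → W
n=2: reaches L-position 0 → W
n=3: reaches L-position 0 → W
n=4: only reaches 2(W), 3(W), all W → L
n=5: reaches L-position 0 → W
n=6: reaches L-position 4 → W
n=7: reaches L-position 0 → W
n=8: only reaches 6(W), 7(W), all W → L
n=9: reaches L-position 8 → W
n=10: reaches L-position 8 → W
n=11: reaches L-position 0 → W
n=12: only reaches 9(W), 10(W), 11(W), all W → L
n=13: reaches L-position 0 → W
n=14: reaches L-position 12 → W
n=15: reaches L-position 12 → W
n=16: only reaches 14(W), 15(W), all W → L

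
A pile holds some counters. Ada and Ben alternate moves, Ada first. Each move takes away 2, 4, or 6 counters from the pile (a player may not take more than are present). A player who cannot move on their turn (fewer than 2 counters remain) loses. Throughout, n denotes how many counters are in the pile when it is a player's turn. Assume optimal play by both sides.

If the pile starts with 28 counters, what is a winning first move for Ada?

Remove 4, leaving 24.

Compute win/loss labels from the base case upward. A position with no move is L. Any other position is W if it can reach an L in one move, else L.
n=0: no move → L
n=1: no move → L
n=2: →0(L), so W
n=3: →1(L), so W
n=4: →0(L), so W
n=5: →1(L), so W
n=6: →0(L), so W
n=7: →1(L), so W
n=8: →6(W), 4(W), 2(W) — all W, so L
n=9: →7(W), 5(W), 3(W) — all W, so L
n=10: →8(L), so W
n=11: →9(L), so W
n=12: →8(L), so W
n=13: →9(L), so W
n=14: →8(L), so W
n=15: →9(L), so W
n=16: →14(W), 12(W), 10(W) — all W, so L
n=17: →15(W), 13(W), 11(W) — all W, so L
n=18: →16(L), so W
n=19: →17(L), so W
n=20: →16(L), so W
n=21: →17(L), so W
n=22: →16(L), so W
n=23: →17(L), so W
n=24: →22(W), 20(W), 18(W) — all W, so L
n=25: →23(W), 21(W), 19(W) — all W, so L
n=26: →24(L), so W
n=27: →25(L), so W
n=28: →24(L), so W
From 28, the L positions reachable in one move are: 24.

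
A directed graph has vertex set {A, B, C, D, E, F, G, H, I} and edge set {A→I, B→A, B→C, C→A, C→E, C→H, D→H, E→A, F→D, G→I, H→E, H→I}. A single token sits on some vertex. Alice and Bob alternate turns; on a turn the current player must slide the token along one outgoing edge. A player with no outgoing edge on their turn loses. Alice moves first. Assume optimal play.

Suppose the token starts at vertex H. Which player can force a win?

Alice wins.

Classify positions by backward induction: terminal positions (no move available) are L. From any other position, the mover wins iff some move reaches an L.
Every edge goes from a vertex to one that appears earlier in the order I, A, E, H, G, D, C, B, F, so processing vertices in that order labels each vertex after all of its successors.
I: no outgoing edge → L
A: can move to I, which is L ⇒ W
E: the only move is to A(W), a W ⇒ L
H: can move to E, which is L ⇒ W
G: can move to I, which is L ⇒ W
D: the only move is to H(W), a W ⇒ L
C: can move to E, which is L ⇒ W
B: moves to C(W), A(W); every one is W ⇒ L
F: can move to D, which is L ⇒ W
From H Alice can move to E, reaching an L position.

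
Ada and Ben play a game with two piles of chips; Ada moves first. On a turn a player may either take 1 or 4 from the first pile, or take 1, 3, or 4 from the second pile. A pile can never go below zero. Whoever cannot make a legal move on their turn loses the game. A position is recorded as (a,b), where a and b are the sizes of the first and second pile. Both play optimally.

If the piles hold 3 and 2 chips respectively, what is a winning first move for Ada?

Move to (2,2).

Work bottom-up. With no move the player to move loses. Otherwise the position is W if at least one move leads to an L position for the opponent, and L if every move leads to a W.
No move ever increases a pile, so every position that can arise here has a ≤ 3 and b ≤ 2; it is enough to label the cells with 0 ≤ a ≤ 3 and 0 ≤ b ≤ 2.
Every move lowers a or b (never raises either), so fill the grid row by row in increasing a, and left to right within a row: each cell's successors are then already labelled.
      b=0  b=1  b=2
a=0:    L    W    L
a=1:    W    L    W
a=2:    L    W    L
a=3:    W    L    W
Cells with no legal move (terminal, hence L): (0,0).
The remaining L cells, each justified by listing all of its moves:
(0,2): L (sole option (0,1)(W) is W)
(1,1): L (options (0,1)(W), (1,0)(W) are all W)
(2,0): L (sole option (1,0)(W) is W)
(2,2): L (options (1,2)(W), (2,1)(W) are all W)
(3,1): L (options (2,1)(W), (3,0)(W) are all W)
Every other cell has at least one move into one of the L cells above, so it is W.
From (3,2), the L positions reachable in one move are: (2,2), (3,1). Any move reaching one of these is winning.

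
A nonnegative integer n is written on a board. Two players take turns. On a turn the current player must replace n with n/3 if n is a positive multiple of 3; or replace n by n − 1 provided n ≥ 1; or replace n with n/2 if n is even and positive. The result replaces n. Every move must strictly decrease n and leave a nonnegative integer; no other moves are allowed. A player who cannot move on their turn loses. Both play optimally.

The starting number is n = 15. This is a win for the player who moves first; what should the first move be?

Compute win/loss labels from the base case upward. A position with no move is L. Any other position is W if it can reach an L in one move, else L.
n=0: no move → L
n=1: can move to 0, which is L ⇒ W
n=2: the only move is to 1(W), a W ⇒ L
n=3: can move to 2, which is L ⇒ W
n=4: can move to 2, which is L ⇒ W
n=5: the only move is to 4(W), a W ⇒ L
n=6: can move to 2, which is L ⇒ W
n=7: the only move is to 6(W), a W ⇒ L
n=8: can move to 7, which is L ⇒ W
n=9: moves to 3(W), 8(W); every one is W ⇒ L
n=10: can move to 5, which is L ⇒ W
n=11: the only move is to 10(W), a W ⇒ L
n=12: can move to 11, which is L ⇒ W
n=13: the only move is to 12(W), a W ⇒ L
n=14: can move to 7, which is L ⇒ W
n=15: can move to 5, which is L ⇒ W
From 15, the L positions reachable in one move are: 5.

Move to 5.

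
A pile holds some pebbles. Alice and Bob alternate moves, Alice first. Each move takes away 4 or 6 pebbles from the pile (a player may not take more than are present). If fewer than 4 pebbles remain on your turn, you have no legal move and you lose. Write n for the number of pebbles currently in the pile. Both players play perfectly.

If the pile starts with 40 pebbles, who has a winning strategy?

Bob wins.

Build the W/L table. Terminal = L. A non-terminal position is W if it has a move to some L; otherwise it is L.
n=0: no move → L
n=1: no move → L
n=2: no move → L
n=3: no move → L
n=4: can move to 0, which is L ⇒ W
n=5: can move to 1, which is L ⇒ W
n=6: can move to 2, which is L ⇒ W
n=7: can move to 3, which is L ⇒ W
n=8: can move to 2, which is L ⇒ W
n=9: can move to 3, which is L ⇒ W
n=10: moves to 6(W), 4(W); every one is W ⇒ L
n=11: moves to 7(W), 5(W); every one is W ⇒ L
n=12: moves to 8(W), 6(W); every one is W ⇒ L
n=13: moves to 9(W), 7(W); every one is W ⇒ L
n=14: can move to 10, which is L ⇒ W
n=15: can move to 11, which is L ⇒ W
n=16: can move to 12, which is L ⇒ W
n=17: can move to 13, which is L ⇒ W
n=18: can move to 12, which is L ⇒ W
n=19: can move to 13, which is L ⇒ W
n=20: moves to 16(W), 14(W); every one is W ⇒ L
n=21: moves to 17(W), 15(W); every one is W ⇒ L
n=22: moves to 18(W), 16(W); every one is W ⇒ L
n=23: moves to 19(W), 17(W); every one is W ⇒ L
n=24: can move to 20, which is L ⇒ W
n=25: can move to 21, which is L ⇒ W
n=26: can move to 22, which is L ⇒ W
n=27: can move to 23, which is L ⇒ W
n=28: can move to 22, which is L ⇒ W
n=29: can move to 23, which is L ⇒ W
n=30: moves to 26(W), 24(W); every one is W ⇒ L
n=31: moves to 27(W), 25(W); every one is W ⇒ L
n=32: moves to 28(W), 26(W); every one is W ⇒ L
n=33: moves to 29(W), 27(W); every one is W ⇒ L
n=34: can move to 30, which is L ⇒ W
n=35: can move to 31, which is L ⇒ W
n=36: can move to 32, which is L ⇒ W
n=37: can move to 33, which is L ⇒ W
n=38: can move to 32, which is L ⇒ W
n=39: can move to 33, which is L ⇒ W
n=40: moves to 36(W), 34(W); every one is W ⇒ L
The starting position 40 is L: whatever Alice does, the opponent receives a W position.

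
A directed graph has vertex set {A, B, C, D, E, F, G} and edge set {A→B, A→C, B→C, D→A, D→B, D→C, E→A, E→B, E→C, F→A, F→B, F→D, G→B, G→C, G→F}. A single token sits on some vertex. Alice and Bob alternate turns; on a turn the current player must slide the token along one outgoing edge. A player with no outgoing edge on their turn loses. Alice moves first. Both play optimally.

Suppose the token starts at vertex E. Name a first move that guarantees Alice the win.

Build the W/L table. Terminal = L. A non-terminal position is W if it has a move to some L; otherwise it is L.
Every edge goes from a vertex to one that appears earlier in the order C, B, A, D, E, F, G, so processing vertices in that order labels each vertex after all of its successors.
C: no outgoing edge → L
B: →C(L), so W
A: →C(L), so W
D: →C(L), so W
E: →C(L), so W
F: →D(W), A(W), B(W) — all W, so L
G: →F(L), so W
From E, the L positions reachable in one move are: C.

Move to C.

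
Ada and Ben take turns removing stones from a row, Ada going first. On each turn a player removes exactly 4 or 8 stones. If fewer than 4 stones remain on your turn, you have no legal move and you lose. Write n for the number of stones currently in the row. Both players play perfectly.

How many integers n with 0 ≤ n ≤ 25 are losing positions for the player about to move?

10

Label each position W (a win for the player to move) or L (a loss). A position with no legal move is L; any other position is W exactly when some move reaches an L, and L when every move reaches a W.
n=0: no move → L
n=1: no move → L
n=2: no move → L
n=3: no move → L
n=4: reaches L-position 0 → W
n=5: reaches L-position 1 → W
n=6: reaches L-position 2 → W
n=7: reaches L-position 3 → W
n=8: reaches L-position 0 → W
n=9: reaches L-position 1 → W
n=10: reaches L-position 2 → W
n=11: reaches L-position 3 → W
n=12: only reaches 8(W), 4(W), all W → L
n=13: only reaches 9(W), 5(W), all W → L
n=14: only reaches 10(W), 6(W), all W → L
n=15: only reaches 11(W), 7(W), all W → L
n=16: reaches L-position 12 → W
n=17: reaches L-position 13 → W
n=18: reaches L-position 14 → W
n=19: reaches L-position 15 → W
n=20: reaches L-position 12 → W
n=21: reaches L-position 13 → W
n=22: reaches L-position 14 → W
n=23: reaches L-position 15 → W
n=24: only reaches 20(W), 16(W), all W → L
n=25: only reaches 21(W), 17(W), all W → L
L entries with 0 ≤ n ≤ 25: n = 0, 1, 2, 3, 12, 13, 14, 15, 24, 25; that makes 10.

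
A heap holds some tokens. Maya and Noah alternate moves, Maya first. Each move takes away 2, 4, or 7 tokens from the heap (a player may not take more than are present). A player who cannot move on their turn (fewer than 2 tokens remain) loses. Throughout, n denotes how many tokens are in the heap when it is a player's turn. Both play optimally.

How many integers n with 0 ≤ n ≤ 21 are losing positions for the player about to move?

8

Work bottom-up. With no move the player to move loses. Otherwise the position is W if at least one move leads to an L position for the opponent, and L if every move leads to a W.
n=0: no move → L
n=1: no move → L
n=2: →0(L), so W
n=3: →1(L), so W
n=4: →0(L), so W
n=5: →1(L), so W
n=6: →4(W), 2(W) — all W, so L
n=7: →0(L), so W
n=8: →6(L), so W
n=9: →7(W), 5(W), 2(W) — all W, so L
n=10: →6(L), so W
n=11: →9(L), so W
n=12: →10(W), 8(W), 5(W) — all W, so L
n=13: →9(L), so W
n=14: →12(L), so W
n=15: →13(W), 11(W), 8(W) — all W, so L
n=16: →12(L), so W
n=17: →15(L), so W
n=18: →16(W), 14(W), 11(W) — all W, so L
n=19: →15(L), so W
n=20: →18(L), so W
n=21: →19(W), 17(W), 14(W) — all W, so L
L entries with 0 ≤ n ≤ 21: n = 0, 1, 6, 9, 12, 15, 18, 21; that makes 8.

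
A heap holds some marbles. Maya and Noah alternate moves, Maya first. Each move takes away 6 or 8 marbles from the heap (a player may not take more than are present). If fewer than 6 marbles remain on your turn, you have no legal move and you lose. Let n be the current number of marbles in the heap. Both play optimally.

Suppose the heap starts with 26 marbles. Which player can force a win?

Classify positions by backward induction: terminal positions (no move available) are L. From any other position, the mover wins iff some move reaches an L.
n=0: no move → L
n=1: no move → L
n=2: no move → L
n=3: no move → L
n=4: no move → L
n=5: no move → L
n=6: can move to 0, which is L ⇒ W
n=7: can move to 1, which is L ⇒ W
n=8: can move to 2, which is L ⇒ W
n=9: can move to 3, which is L ⇒ W
n=10: can move to 4, which is L ⇒ W
n=11: can move to 5, which is L ⇒ W
n=12: can move to 4, which is L ⇒ W
n=13: can move to 5, which is L ⇒ W
n=14: moves to 8(W), 6(W); every one is W ⇒ L
n=15: moves to 9(W), 7(W); every one is W ⇒ L
n=16: moves to 10(W), 8(W); every one is W ⇒ L
n=17: moves to 11(W), 9(W); every one is W ⇒ L
n=18: moves to 12(W), 10(W); every one is W ⇒ L
n=19: moves to 13(W), 11(W); every one is W ⇒ L
n=20: can move to 14, which is L ⇒ W
n=21: can move to 15, which is L ⇒ W
n=22: can move to 16, which is L ⇒ W
n=23: can move to 17, which is L ⇒ W
n=24: can move to 18, which is L ⇒ W
n=25: can move to 19, which is L ⇒ W
n=26: can move to 18, which is L ⇒ W
The starting position 26 is W: Maya should remove 8, leaving 18, handing over an L position.

Maya wins.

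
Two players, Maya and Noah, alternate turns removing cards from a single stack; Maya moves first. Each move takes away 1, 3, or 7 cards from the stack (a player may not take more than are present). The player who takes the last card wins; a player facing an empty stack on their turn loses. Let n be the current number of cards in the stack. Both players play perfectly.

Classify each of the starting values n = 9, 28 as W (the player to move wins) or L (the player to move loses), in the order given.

9: W, 28: L

Label each position W (a win for the player to move) or L (a loss). A position with no legal move is L; any other position is W exactly when some move reaches an L, and L when every move reaches a W.
n=0: no move → L
n=1: W (go to 0, an L position)
n=2: L (sole option 1(W) is W)
n=3: W (go to 2, an L position)
n=4: L (options 3(W), 1(W) are all W)
n=5: W (go to 4, an L position)
n=6: L (options 5(W), 3(W) are all W)
n=7: W (go to 6, an L position)
n=8: L (options 7(W), 5(W), 1(W) are all W)
n=9: W (go to 8, an L position)
n=10: L (options 9(W), 7(W), 3(W) are all W)
n=11: W (go to 10, an L position)
n=12: L (options 11(W), 9(W), 5(W) are all W)
n=13: W (go to 12, an L position)
n=14: L (options 13(W), 11(W), 7(W) are all W)
n=15: W (go to 14, an L position)
n=16: L (options 15(W), 13(W), 9(W) are all W)
n=17: W (go to 16, an L position)
n=18: L (options 17(W), 15(W), 11(W) are all W)
n=19: W (go to 18, an L position)
n=20: L (options 19(W), 17(W), 13(W) are all W)
n=21: W (go to 20, an L position)
n=22: L (options 21(W), 19(W), 15(W) are all W)
n=23: W (go to 22, an L position)
n=24: L (options 23(W), 21(W), 17(W) are all W)
n=25: W (go to 24, an L position)
n=26: L (options 25(W), 23(W), 19(W) are all W)
n=27: W (go to 26, an L position)
n=28: L (options 27(W), 25(W), 21(W) are all W)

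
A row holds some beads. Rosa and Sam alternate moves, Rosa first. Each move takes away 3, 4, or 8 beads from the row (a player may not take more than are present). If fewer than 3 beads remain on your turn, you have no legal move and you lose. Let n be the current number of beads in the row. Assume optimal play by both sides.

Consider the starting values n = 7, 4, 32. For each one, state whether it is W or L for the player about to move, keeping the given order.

Compute win/loss labels from the base case upward. A position with no move is L. Any other position is W if it can reach an L in one move, else L.
n=0: no move → L
n=1: no move → L
n=2: no move → L
n=3: →0(L), so W
n=4: →1(L), so W
n=5: →2(L), so W
n=6: →2(L), so W
n=7: →4(W), 3(W) — all W, so L
n=8: →0(L), so W
n=9: →1(L), so W
n=10: →7(L), so W
n=11: →7(L), so W
n=12: →9(W), 8(W), 4(W) — all W, so L
n=13: →10(W), 9(W), 5(W) — all W, so L
n=14: →11(W), 10(W), 6(W) — all W, so L
n=15: →12(L), so W
n=16: →13(L), so W
n=17: →14(L), so W
n=18: →14(L), so W
n=19: →16(W), 15(W), 11(W) — all W, so L
n=20: →12(L), so W
n=21: →13(L), so W
n=22: →19(L), so W
n=23: →19(L), so W
n=24: →21(W), 20(W), 16(W) — all W, so L
n=25: →22(W), 21(W), 17(W) — all W, so L
n=26: →23(W), 22(W), 18(W) — all W, so L
n=27: →24(L), so W
n=28: →25(L), so W
n=29: →26(L), so W
n=30: →26(L), so W
n=31: →28(W), 27(W), 23(W) — all W, so L
n=32: →24(L), so W

7: L, 4: W, 32: W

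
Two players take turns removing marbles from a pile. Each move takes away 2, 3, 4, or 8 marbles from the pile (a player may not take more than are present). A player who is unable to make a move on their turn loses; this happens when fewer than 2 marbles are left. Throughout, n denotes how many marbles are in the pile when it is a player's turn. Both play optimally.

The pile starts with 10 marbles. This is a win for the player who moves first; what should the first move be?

Remove 3, leaving 7.

Label each position W (a win for the player to move) or L (a loss). A position with no legal move is L; any other position is W exactly when some move reaches an L, and L when every move reaches a W.
n=0: no move → L
n=1: no move → L
n=2: reaches L-position 0 → W
n=3: reaches L-position 1 → W
n=4: reaches L-position 1 → W
n=5: reaches L-position 1 → W
n=6: only reaches 4(W), 3(W), 2(W), all W → L
n=7: only reaches 5(W), 4(W), 3(W), all W → L
n=8: reaches L-position 6 → W
n=9: reaches L-position 7 → W
n=10: reaches L-position 7 → W
From 10, the L positions reachable in one move are: 7, 6. Any move reaching one of these is winning.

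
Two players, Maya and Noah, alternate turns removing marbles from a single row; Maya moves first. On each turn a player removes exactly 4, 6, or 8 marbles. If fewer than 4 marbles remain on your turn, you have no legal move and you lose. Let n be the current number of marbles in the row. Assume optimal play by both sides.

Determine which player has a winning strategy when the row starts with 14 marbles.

Label each position W (a win for the player to move) or L (a loss). A position with no legal move is L; any other position is W exactly when some move reaches an L, and L when every move reaches a W.
n=0: no move → L
n=1: no move → L
n=2: no move → L
n=3: no move → L
n=4: can move to 0, which is L ⇒ W
n=5: can move to 1, which is L ⇒ W
n=6: can move to 2, which is L ⇒ W
n=7: can move to 3, which is L ⇒ W
n=8: can move to 2, which is L ⇒ W
n=9: can move to 3, which is L ⇒ W
n=10: can move to 2, which is L ⇒ W
n=11: can move to 3, which is L ⇒ W
n=12: moves to 8(W), 6(W), 4(W); every one is W ⇒ L
n=13: moves to 9(W), 7(W), 5(W); every one is W ⇒ L
n=14: moves to 10(W), 8(W), 6(W); every one is W ⇒ L
The starting position 14 is L: whatever Maya does, the opponent receives a W position.

Noah wins.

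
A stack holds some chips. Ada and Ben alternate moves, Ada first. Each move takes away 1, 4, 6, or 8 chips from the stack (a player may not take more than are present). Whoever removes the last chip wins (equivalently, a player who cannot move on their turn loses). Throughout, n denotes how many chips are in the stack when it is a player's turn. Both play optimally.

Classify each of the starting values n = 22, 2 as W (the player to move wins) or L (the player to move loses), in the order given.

22: W, 2: L

Compute win/loss labels from the base case upward. A position with no move is L. Any other position is W if it can reach an L in one move, else L.
n=0: no move → L
n=1: reaches L-position 0 → W
n=2: only reaches 1(W), which is W → L
n=3: reaches L-position 2 → W
n=4: reaches L-position 0 → W
n=5: only reaches 4(W), 1(W), all W → L
n=6: reaches L-position 5 → W
n=7: only reaches 6(W), 3(W), 1(W), all W → L
n=8: reaches L-position 7 → W
n=9: reaches L-position 5 → W
n=10: reaches L-position 2 → W
n=11: reaches L-position 7 → W
n=12: only reaches 11(W), 8(W), 6(W), 4(W), all W → L
n=13: reaches L-position 12 → W
n=14: only reaches 13(W), 10(W), 8(W), 6(W), all W → L
n=15: reaches L-position 14 → W
n=16: reaches L-position 12 → W
n=17: only reaches 16(W), 13(W), 11(W), 9(W), all W → L
n=18: reaches L-position 17 → W
n=19: only reaches 18(W), 15(W), 13(W), 11(W), all W → L
n=20: reaches L-position 19 → W
n=21: reaches L-position 17 → W
n=22: reaches L-position 14 → W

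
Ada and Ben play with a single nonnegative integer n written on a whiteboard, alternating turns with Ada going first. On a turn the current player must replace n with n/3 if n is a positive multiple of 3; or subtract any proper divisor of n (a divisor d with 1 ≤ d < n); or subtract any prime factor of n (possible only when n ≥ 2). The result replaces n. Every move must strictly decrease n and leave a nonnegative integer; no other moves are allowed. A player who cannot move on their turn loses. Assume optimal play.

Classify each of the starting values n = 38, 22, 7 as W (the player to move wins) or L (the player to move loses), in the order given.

Work bottom-up. With no move the player to move loses. Otherwise the position is W if at least one move leads to an L position for the opponent, and L if every move leads to a W.
n=0: no move → L
n=1: no move → L
n=2: W (go to 0, an L position)
n=3: W (go to 0, an L position)
n=4: L (options 2(W), 3(W) are all W)
n=5: W (go to 0, an L position)
n=6: W (go to 4, an L position)
n=7: W (go to 0, an L position)
n=8: W (go to 4, an L position)
n=9: L (options 3(W), 6(W), 8(W) are all W)
n=10: W (go to 9, an L position)
n=11: W (go to 0, an L position)
n=12: W (go to 4, an L position)
n=13: W (go to 0, an L position)
n=14: L (options 7(W), 12(W), 13(W) are all W)
n=15: W (go to 14, an L position)
n=16: W (go to 14, an L position)
n=17: W (go to 0, an L position)
n=18: W (go to 9, an L position)
n=19: W (go to 0, an L position)
n=20: L (options 10(W), 15(W), 16(W), 18(W), 19(W) are all W)
n=21: W (go to 14, an L position)
n=22: W (go to 20, an L position)
n=23: W (go to 0, an L position)
n=24: W (go to 20, an L position)
n=25: W (go to 20, an L position)
n=26: L (options 13(W), 24(W), 25(W) are all W)
n=27: W (go to 9, an L position)
n=28: W (go to 14, an L position)
n=29: W (go to 0, an L position)
n=30: W (go to 20, an L position)
n=31: W (go to 0, an L position)
n=32: L (options 16(W), 24(W), 28(W), 30(W), 31(W) are all W)
n=33: W (go to 32, an L position)
n=34: W (go to 32, an L position)
n=35: L (options 28(W), 30(W), 34(W) are all W)
n=36: W (go to 32, an L position)
n=37: W (go to 0, an L position)
n=38: L (options 19(W), 36(W), 37(W) are all W)

38: L, 22: W, 7: W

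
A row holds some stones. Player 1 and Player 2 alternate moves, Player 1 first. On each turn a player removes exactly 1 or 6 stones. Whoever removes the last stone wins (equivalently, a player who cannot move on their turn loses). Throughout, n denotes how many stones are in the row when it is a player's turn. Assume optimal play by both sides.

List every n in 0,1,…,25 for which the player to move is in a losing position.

Classify positions by backward induction: terminal positions (no move available) are L. From any other position, the mover wins iff some move reaches an L.
n=0: no move → L
n=1: →0(L), so W
n=2: →1(W) only, which is W, so L
n=3: →2(L), so W
n=4: →3(W) only, which is W, so L
n=5: →4(L), so W
n=6: →0(L), so W
n=7: →6(W), 1(W) — all W, so L
n=8: →7(L), so W
n=9: →8(W), 3(W) — all W, so L
n=10: →9(L), so W
n=11: →10(W), 5(W) — all W, so L
n=12: →11(L), so W
n=13: →7(L), so W
n=14: →13(W), 8(W) — all W, so L
n=15: →14(L), so W
n=16: →15(W), 10(W) — all W, so L
n=17: →16(L), so W
n=18: →17(W), 12(W) — all W, so L
n=19: →18(L), so W
n=20: →14(L), so W
n=21: →20(W), 15(W) — all W, so L
n=22: →21(L), so W
n=23: →22(W), 17(W) — all W, so L
n=24: →23(L), so W
n=25: →24(W), 19(W) — all W, so L
Reading off the rows marked L gives the requested list; there are 12 such values of n.

0, 2, 4, 7, 9, 11, 14, 16, 18, 21, 23, 25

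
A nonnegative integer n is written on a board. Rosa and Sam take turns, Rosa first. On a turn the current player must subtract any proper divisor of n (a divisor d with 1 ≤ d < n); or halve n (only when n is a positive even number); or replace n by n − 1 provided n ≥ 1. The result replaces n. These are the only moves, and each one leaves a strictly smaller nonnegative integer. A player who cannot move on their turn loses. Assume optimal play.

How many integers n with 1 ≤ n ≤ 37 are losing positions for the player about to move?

18

Work bottom-up. With no move the player to move loses. Otherwise the position is W if at least one move leads to an L position for the opponent, and L if every move leads to a W.
n=0: no move → L
n=1: reaches L-position 0 → W
n=2: only reaches 1(W), which is W → L
n=3: reaches L-position 2 → W
n=4: reaches L-position 2 → W
n=5: only reaches 4(W), which is W → L
n=6: reaches L-position 5 → W
n=7: only reaches 6(W), which is W → L
n=8: reaches L-position 7 → W
n=9: only reaches 6(W), 8(W), all W → L
n=10: reaches L-position 5 → W
n=11: only reaches 10(W), which is W → L
n=12: reaches L-position 9 → W
n=13: only reaches 12(W), which is W → L
n=14: reaches L-position 7 → W
n=15: only reaches 10(W), 12(W), 14(W), all W → L
n=16: reaches L-position 15 → W
n=17: only reaches 16(W), which is W → L
n=18: reaches L-position 9 → W
n=19: only reaches 18(W), which is W → L
n=20: reaches L-position 15 → W
n=21: only reaches 14(W), 18(W), 20(W), all W → L
n=22: reaches L-position 11 → W
n=23: only reaches 22(W), which is W → L
n=24: reaches L-position 21 → W
n=25: only reaches 20(W), 24(W), all W → L
n=26: reaches L-position 13 → W
n=27: only reaches 18(W), 24(W), 26(W), all W → L
n=28: reaches L-position 21 → W
n=29: only reaches 28(W), which is W → L
n=30: reaches L-position 15 → W
n=31: only reaches 30(W), which is W → L
n=32: reaches L-position 31 → W
n=33: only reaches 22(W), 30(W), 32(W), all W → L
n=34: reaches L-position 17 → W
n=35: only reaches 28(W), 30(W), 34(W), all W → L
n=36: reaches L-position 27 → W
n=37: only reaches 36(W), which is W → L
L entries with 1 ≤ n ≤ 37 (n=0 is outside the asked range and is not counted): n = 2, 5, 7, 9, 11, 13, 15, 17, 19, 21, 23, 25, 27, 29, 31, 33, 35, 37; that makes 18.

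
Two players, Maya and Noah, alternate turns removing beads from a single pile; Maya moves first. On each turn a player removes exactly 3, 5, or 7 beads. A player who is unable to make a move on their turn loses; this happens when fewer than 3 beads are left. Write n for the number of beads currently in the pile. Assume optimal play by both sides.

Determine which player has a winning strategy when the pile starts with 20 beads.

Use the standard recursion: the mover loses at a terminal position; elsewhere, the mover wins exactly when some move hands the opponent an L position.
n=0: no move → L
n=1: no move → L
n=2: no move → L
n=3: reaches L-position 0 → W
n=4: reaches L-position 1 → W
n=5: reaches L-position 2 → W
n=6: reaches L-position 1 → W
n=7: reaches L-position 2 → W
n=8: reaches L-position 1 → W
n=9: reaches L-position 2 → W
n=10: only reaches 7(W), 5(W), 3(W), all W → L
n=11: only reaches 8(W), 6(W), 4(W), all W → L
n=12: only reaches 9(W), 7(W), 5(W), all W → L
n=13: reaches L-position 10 → W
n=14: reaches L-position 11 → W
n=15: reaches L-position 12 → W
n=16: reaches L-position 11 → W
n=17: reaches L-position 12 → W
n=18: reaches L-position 11 → W
n=19: reaches L-position 12 → W
n=20: only reaches 17(W), 15(W), 13(W), all W → L
The starting position 20 is L: whatever Maya does, the opponent receives a W position.

Noah wins.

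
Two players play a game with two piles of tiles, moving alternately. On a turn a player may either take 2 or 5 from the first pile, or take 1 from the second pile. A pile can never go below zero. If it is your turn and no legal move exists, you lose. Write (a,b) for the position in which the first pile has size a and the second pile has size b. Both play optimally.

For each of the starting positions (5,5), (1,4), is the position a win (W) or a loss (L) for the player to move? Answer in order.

(5,5): W, (1,4): L

Classify positions by backward induction: terminal positions (no move available) are L. From any other position, the mover wins iff some move reaches an L.
No move ever increases a pile, so every position that can arise here has a ≤ 5 and b ≤ 5; it is enough to label the cells with 0 ≤ a ≤ 5 and 0 ≤ b ≤ 5.
Every move lowers a or b (never raises either), so fill the grid row by row in increasing a, and left to right within a row: each cell's successors are then already labelled.
      b=0  b=1  b=2  b=3  b=4  b=5
a=0:    L    W    L    W    L    W
a=1:    L    W    L    W    L    W
a=2:    W    L    W    L    W    L
a=3:    W    L    W    L    W    L
a=4:    L    W    L    W    L    W
a=5:    W    W    W    W    W    W
Cells with no legal move (terminal, hence L): (0,0), (1,0).
The remaining L cells, each justified by listing all of its moves:
(0,2): L (sole option (0,1)(W) is W)
(0,4): L (sole option (0,3)(W) is W)
(1,2): L (sole option (1,1)(W) is W)
(1,4): L (sole option (1,3)(W) is W)
(2,1): L (options (0,1)(W), (2,0)(W) are all W)
(2,3): L (options (0,3)(W), (2,2)(W) are all W)
(2,5): L (options (0,5)(W), (2,4)(W) are all W)
(3,1): L (options (1,1)(W), (3,0)(W) are all W)
(3,3): L (options (1,3)(W), (3,2)(W) are all W)
(3,5): L (options (1,5)(W), (3,4)(W) are all W)
(4,0): L (sole option (2,0)(W) is W)
(4,2): L (options (2,2)(W), (4,1)(W) are all W)
(4,4): L (options (2,4)(W), (4,3)(W) are all W)
Every other cell has at least one move into one of the L cells above, so it is W.
(5,5): the move to (3,5) reaches an L cell, so W
(1,4): one of the L cells justified above, so L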